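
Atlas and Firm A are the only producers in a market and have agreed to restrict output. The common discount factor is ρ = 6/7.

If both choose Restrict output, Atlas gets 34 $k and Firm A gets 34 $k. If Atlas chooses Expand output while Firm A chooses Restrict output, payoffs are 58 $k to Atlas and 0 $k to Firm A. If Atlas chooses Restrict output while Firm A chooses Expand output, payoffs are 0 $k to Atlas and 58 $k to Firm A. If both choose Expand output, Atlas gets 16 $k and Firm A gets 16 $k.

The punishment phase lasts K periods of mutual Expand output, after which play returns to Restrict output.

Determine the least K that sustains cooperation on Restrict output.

2

IC: ρ(1−ρ^K)/(1−ρ) ≥ (58−34)/(34−16) = 4/3.
With ρ = 6/7: need 1 − ρ^K ≥ 4/3·(1−6/7)/(6/7), i.e. ρ^K ≤ 0.7778.
Since (6/7)^1 = 0.8571 and (6/7)^2 = 0.7347, the smallest such K is 2.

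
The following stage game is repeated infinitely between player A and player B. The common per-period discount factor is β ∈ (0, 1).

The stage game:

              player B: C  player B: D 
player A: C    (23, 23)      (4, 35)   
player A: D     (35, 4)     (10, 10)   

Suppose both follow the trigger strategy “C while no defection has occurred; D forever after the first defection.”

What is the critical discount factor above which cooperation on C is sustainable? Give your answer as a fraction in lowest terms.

12/25

Under grim trigger the critical discount factor is (T−C)/(T−P) with T = 35, C = 23, P = 10.
β* = (35−23)/(35−10) = 12/25.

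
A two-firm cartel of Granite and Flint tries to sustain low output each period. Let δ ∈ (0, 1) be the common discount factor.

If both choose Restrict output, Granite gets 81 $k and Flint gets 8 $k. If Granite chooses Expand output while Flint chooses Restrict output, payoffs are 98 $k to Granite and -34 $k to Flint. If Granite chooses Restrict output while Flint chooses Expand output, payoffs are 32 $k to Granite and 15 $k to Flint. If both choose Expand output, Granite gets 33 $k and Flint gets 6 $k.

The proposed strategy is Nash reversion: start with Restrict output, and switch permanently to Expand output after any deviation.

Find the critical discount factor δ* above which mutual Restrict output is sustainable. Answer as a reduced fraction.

For Granite: deviation gain 98−81 = 17, per-period punishment loss 81−33 = 48. IC gives δ ≥ 17/65.
For Flint: gain 7, loss 2 per period, so δ ≥ 7/9.
The tighter constraint is Flint's, so cooperation needs δ ≥ 7/9.

7/9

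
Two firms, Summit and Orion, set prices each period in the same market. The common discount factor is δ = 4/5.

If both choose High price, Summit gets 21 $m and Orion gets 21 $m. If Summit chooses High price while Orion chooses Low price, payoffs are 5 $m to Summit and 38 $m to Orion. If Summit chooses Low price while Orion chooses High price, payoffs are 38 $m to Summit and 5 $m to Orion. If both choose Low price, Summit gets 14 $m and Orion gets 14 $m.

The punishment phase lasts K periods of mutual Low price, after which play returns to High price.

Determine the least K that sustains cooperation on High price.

No profitable deviation requires (21−14)(δ+…+δ^K) ≥ 38−21, i.e. δ+…+δ^K ≥ 17/7 ≈ 2.4286.
With δ = 4/5, the partial sums are K=1: 0.8000, K=2: 1.4400, K=3: 1.9520, K=4: 2.3616, K=5: 2.6893.
K = 5 is the first length at which the sum reaches 2.4286.

5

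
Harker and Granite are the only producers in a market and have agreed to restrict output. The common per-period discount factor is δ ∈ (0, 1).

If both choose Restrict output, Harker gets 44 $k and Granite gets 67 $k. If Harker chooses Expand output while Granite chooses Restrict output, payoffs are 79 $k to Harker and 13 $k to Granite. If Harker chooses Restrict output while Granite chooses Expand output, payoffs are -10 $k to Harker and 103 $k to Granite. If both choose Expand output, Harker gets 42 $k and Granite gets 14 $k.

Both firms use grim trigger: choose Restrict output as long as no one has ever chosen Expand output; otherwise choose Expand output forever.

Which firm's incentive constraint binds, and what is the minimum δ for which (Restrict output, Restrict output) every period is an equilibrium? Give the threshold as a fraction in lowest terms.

Harker's threshold: (79−44)/(79−42) = 35/37.
Granite's threshold: (103−67)/(103−14) = 36/89.
35/37 > 36/89, so Harker binds and δ* = 35/37.

Harker; δ ≥ 35/37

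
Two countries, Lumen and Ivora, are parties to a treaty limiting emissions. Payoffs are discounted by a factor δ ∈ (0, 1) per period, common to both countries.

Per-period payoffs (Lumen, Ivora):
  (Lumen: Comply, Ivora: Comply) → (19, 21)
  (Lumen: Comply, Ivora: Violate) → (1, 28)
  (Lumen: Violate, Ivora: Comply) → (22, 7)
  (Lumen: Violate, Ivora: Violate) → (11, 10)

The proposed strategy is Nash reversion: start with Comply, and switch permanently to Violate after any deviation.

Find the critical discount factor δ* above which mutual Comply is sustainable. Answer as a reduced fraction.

7/18

For Lumen: deviation gain 22−19 = 3, per-period punishment loss 19−11 = 8. IC gives δ ≥ 3/11.
For Ivora: gain 7, loss 11 per period, so δ ≥ 7/18.
The tighter constraint is Ivora's, so cooperation needs δ ≥ 7/18.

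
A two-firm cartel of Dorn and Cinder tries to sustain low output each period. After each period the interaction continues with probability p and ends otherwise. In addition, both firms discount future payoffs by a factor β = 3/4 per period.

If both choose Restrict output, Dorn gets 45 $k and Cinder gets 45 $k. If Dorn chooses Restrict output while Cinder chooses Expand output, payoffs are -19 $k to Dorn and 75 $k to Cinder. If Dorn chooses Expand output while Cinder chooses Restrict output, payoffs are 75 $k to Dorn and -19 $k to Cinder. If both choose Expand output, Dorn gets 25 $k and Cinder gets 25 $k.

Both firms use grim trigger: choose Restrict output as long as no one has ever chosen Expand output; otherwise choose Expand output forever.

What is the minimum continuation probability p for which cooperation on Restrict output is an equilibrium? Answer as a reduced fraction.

4/5

With continuation probability p and discount β, the effective per-period discount factor is βp.
Grim-trigger IC: βp ≥ (75−45)/(75−25) = 3/5.
So p ≥ (3/5)/(3/4) = 4/5.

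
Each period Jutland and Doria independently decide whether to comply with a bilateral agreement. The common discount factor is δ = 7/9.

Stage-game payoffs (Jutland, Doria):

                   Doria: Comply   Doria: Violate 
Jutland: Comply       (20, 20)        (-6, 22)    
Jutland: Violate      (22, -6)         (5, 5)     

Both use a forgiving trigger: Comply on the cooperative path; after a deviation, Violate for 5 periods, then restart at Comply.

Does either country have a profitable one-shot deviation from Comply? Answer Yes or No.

IC: δ+…+δ^5 ≥ (22−20)/(20−5) = 2/15.
At δ = 7/9: partial sum = 2.5038 ≥ 0.1333. Cooperation sustainable.

No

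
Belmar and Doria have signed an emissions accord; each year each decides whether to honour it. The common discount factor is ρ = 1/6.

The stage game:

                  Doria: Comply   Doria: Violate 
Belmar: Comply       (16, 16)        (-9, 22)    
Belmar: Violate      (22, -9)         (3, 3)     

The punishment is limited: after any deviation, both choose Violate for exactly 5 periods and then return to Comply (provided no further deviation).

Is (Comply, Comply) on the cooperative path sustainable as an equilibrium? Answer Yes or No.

A one-shot deviation gives 22 now, then 3 for 5 periods, then back to 16.
Gain from deviating: (22−16) today; loss: (16−3) in each of the next 5 periods.
No-deviation condition: (16−3)(ρ+…+ρ^5) ≥ 22−16, i.e. ρ+…+ρ^5 ≥ 6/13.
At ρ = 1/6: ρ+…+ρ^5 = 0.2000 < 0.4615.
So cooperation is not sustainable.

No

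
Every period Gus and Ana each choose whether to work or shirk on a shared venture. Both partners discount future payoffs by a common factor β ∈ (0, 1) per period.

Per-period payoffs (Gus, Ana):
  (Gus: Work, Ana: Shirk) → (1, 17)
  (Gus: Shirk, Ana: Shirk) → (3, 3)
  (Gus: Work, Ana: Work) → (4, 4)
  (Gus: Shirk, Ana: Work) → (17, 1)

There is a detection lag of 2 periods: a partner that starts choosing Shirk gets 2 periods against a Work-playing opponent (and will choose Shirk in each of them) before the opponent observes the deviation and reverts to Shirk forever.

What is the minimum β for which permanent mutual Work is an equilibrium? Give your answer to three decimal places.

0.964

The best deviation is to choose Shirk for all 2 undetected periods, earning 17 each, then 3 forever once detected.
Deviation value: 17(1−β^2)/(1−β) + 3β^2/(1−β); cooperation value: 4/(1−β).
IC: 4 ≥ 17(1−β^2) + 3β^2 = 17 − 14β^2.
So β^2 ≥ 13/14, giving β ≥ (13/14)^(1/2) ≈ 0.964.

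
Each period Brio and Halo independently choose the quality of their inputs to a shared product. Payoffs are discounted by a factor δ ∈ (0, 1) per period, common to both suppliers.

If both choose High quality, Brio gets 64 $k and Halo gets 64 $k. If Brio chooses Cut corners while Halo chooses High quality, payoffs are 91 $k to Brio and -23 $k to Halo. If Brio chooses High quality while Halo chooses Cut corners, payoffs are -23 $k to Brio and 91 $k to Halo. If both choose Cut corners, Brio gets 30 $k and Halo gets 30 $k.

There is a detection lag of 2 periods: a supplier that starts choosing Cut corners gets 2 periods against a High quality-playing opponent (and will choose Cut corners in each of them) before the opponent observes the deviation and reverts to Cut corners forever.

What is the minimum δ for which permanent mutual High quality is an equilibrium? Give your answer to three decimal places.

The best deviation is to choose Cut corners for all 2 undetected periods, earning 91 each, then 30 forever once detected.
Deviation value: 91(1−δ^2)/(1−δ) + 30δ^2/(1−δ); cooperation value: 64/(1−δ).
IC: 64 ≥ 91(1−δ^2) + 30δ^2 = 91 − 61δ^2.
So δ^2 ≥ 27/61, giving δ ≥ (27/61)^(1/2) ≈ 0.665.

0.665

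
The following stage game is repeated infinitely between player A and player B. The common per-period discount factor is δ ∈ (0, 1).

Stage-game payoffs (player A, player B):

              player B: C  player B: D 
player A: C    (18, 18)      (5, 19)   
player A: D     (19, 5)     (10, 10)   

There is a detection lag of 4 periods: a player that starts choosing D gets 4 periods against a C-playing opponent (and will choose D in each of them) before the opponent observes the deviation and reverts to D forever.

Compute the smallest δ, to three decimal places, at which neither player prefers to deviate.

0.577

The best deviation is to choose D for all 4 undetected periods, earning 19 each, then 10 forever once detected.
Deviation value: 19(1−δ^4)/(1−δ) + 10δ^4/(1−δ); cooperation value: 18/(1−δ).
IC: 18 ≥ 19(1−δ^4) + 10δ^4 = 19 − 9δ^4.
So δ^4 ≥ 1/9, giving δ ≥ (1/9)^(1/4) ≈ 0.577.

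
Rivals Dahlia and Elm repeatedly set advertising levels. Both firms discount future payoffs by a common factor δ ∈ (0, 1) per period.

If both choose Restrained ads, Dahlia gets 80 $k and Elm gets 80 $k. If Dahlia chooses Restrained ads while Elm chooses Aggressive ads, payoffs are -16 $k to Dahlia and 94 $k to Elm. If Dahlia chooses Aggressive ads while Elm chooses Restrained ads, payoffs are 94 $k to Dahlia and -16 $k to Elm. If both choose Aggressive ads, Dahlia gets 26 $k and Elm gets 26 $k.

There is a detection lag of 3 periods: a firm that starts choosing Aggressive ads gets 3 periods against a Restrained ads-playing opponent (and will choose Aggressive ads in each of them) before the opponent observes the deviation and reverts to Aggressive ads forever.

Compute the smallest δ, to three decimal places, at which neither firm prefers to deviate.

0.590

A deviator earns 94 for 3 periods, then 26 forever; cooperating earns 80 forever. Multiplying the IC by (1−δ):
80 ≥ 94(1−δ^3) + 26δ^3, so 68·δ^3 ≥ 14 and δ^3 ≥ 7/34.
δ ≥ (7/34)^(1/3) ≈ 0.590.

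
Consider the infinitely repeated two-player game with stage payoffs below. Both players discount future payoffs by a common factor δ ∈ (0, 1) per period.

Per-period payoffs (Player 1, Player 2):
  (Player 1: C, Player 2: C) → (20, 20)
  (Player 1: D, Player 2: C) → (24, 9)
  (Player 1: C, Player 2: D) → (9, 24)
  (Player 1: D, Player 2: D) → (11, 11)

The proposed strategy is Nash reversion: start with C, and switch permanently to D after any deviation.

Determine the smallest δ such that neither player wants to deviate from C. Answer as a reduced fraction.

Under grim trigger the critical discount factor is (T−C)/(T−P) with T = 24, C = 20, P = 11.
δ* = (24−20)/(24−11) = 4/13.

4/13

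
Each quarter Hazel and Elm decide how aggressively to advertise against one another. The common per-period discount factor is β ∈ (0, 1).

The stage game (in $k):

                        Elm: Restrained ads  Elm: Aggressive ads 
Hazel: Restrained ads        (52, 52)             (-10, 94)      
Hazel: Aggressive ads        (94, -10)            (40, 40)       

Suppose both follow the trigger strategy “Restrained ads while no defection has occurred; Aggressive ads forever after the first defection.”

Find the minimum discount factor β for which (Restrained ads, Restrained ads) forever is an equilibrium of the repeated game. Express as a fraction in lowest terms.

7/9

Under grim trigger the critical discount factor is (T−C)/(T−P) with T = 94, C = 52, P = 40.
β* = (94−52)/(94−40) = 42/54 = 7/9.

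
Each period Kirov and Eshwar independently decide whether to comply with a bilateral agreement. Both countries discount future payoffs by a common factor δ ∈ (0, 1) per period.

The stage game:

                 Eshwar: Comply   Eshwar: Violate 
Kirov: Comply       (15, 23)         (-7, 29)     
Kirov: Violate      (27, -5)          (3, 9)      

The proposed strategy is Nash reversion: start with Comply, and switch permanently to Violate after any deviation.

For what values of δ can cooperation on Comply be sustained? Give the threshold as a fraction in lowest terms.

Kirov: cooperation gives 15 each period; deviation gives 27 once then 3 forever.
  15/(1−δ) ≥ 27 + 3δ/(1−δ) ⇒ δ ≥ 12/24 = 1/2.
Eshwar: cooperation gives 23 each period; deviation gives 29 once then 9 forever.
  δ ≥ 6/20 = 3/10.
Both must hold, so the binding constraint is Kirov's: δ ≥ 1/2.

1/2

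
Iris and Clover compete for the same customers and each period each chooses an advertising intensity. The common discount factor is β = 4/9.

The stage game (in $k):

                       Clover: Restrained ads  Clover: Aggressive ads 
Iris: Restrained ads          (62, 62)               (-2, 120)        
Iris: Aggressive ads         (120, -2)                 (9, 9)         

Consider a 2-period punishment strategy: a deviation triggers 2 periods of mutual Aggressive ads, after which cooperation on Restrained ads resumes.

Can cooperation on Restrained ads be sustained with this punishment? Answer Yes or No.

IC: β+…+β^2 ≥ (120−62)/(62−9) = 58/53.
At β = 4/9: partial sum = 0.6420 < 1.0943. Cooperation not sustainable.

No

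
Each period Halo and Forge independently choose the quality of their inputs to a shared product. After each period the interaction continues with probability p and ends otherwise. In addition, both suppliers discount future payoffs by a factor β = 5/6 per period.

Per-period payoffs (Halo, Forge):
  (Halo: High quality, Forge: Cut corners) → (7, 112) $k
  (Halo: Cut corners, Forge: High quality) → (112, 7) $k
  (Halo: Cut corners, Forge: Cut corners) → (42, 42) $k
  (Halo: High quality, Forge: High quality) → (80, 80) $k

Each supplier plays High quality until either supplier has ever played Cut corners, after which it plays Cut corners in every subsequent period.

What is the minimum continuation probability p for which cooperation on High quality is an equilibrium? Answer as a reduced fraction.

96/175

With continuation probability p and discount β, the effective per-period discount factor is βp.
Grim-trigger IC: βp ≥ (112−80)/(112−42) = 16/35.
So p ≥ (16/35)/(5/6) = 96/175.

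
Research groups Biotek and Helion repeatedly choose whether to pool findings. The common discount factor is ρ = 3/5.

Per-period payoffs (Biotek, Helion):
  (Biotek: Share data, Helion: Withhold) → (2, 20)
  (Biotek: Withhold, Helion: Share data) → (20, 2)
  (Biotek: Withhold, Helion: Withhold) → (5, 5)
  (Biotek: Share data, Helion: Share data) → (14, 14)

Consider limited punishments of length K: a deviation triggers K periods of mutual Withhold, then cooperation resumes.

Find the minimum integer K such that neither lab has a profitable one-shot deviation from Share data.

2

IC: ρ(1−ρ^K)/(1−ρ) ≥ (20−14)/(14−5) = 2/3.
With ρ = 3/5: need 1 − ρ^K ≥ 2/3·(1−3/5)/(3/5), i.e. ρ^K ≤ 0.5556.
Since (3/5)^1 = 0.6000 and (3/5)^2 = 0.3600, the smallest such K is 2.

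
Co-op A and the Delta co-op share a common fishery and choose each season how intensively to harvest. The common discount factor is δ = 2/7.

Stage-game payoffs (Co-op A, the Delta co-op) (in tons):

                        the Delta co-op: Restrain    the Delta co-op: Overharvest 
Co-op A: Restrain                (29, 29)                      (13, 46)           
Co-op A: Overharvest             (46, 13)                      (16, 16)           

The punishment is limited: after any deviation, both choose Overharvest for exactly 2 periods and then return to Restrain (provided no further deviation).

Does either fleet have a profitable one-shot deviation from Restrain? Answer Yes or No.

IC: δ+…+δ^2 ≥ (46−29)/(29−16) = 17/13.
At δ = 2/7: partial sum = 0.3673 < 1.3077. Cooperation not sustainable.

Yes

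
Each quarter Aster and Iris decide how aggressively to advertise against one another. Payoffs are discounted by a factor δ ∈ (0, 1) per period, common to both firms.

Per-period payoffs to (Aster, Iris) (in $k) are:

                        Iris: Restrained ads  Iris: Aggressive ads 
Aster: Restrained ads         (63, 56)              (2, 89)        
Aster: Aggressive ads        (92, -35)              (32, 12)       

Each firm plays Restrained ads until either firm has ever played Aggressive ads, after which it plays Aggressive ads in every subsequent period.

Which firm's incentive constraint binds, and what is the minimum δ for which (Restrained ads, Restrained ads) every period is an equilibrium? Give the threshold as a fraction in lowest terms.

For Aster: deviation gain 92−63 = 29, per-period punishment loss 63−32 = 31. IC gives δ ≥ 29/60.
For Iris: gain 33, loss 44 per period, so δ ≥ 33/77 = 3/7.
The tighter constraint is Aster's, so cooperation needs δ ≥ 29/60.

Aster; δ ≥ 29/60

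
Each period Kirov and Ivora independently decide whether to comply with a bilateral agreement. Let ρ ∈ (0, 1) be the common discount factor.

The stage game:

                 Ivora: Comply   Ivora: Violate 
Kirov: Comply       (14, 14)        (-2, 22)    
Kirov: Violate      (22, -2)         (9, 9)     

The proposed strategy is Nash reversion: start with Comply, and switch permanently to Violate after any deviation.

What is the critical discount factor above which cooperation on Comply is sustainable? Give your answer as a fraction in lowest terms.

Under grim trigger the critical discount factor is (T−C)/(T−P) with T = 22, C = 14, P = 9.
ρ* = (22−14)/(22−9) = 8/13.

8/13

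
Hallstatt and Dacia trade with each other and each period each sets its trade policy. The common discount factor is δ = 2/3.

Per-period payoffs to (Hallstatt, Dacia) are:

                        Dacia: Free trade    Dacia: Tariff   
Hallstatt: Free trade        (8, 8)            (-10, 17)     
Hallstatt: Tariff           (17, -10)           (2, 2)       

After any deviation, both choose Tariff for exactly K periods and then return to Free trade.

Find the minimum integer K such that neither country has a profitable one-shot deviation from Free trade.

4

Need Σ_{k=1}^{K} δ^k ≥ (17−8)/(8−2) = 1.5000 at δ = 2/3.
At K = 3 the sum is 1.4074 < 1.5000; at K = 4 it is 1.6049 ≥ 1.5000.
So the minimum punishment length is K = 4.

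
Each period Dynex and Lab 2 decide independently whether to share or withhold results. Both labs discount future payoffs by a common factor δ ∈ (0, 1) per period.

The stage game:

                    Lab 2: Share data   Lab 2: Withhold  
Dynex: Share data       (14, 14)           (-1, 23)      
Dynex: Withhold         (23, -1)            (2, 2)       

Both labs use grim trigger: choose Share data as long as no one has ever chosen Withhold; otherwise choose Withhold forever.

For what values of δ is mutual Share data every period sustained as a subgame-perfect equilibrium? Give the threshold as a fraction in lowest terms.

3/7

Under grim trigger the critical discount factor is (T−C)/(T−P) with T = 23, C = 14, P = 2.
δ* = (23−14)/(23−2) = 9/21 = 3/7.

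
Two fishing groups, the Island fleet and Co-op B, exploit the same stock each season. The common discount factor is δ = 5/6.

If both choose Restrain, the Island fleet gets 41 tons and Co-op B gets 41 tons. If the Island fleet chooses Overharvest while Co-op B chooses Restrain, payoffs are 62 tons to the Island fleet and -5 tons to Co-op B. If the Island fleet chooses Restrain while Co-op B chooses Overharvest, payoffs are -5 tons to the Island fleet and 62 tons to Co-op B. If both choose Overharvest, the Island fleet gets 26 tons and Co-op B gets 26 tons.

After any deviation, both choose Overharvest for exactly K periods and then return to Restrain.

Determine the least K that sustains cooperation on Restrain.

IC: δ(1−δ^K)/(1−δ) ≥ (62−41)/(41−26) = 7/5.
With δ = 5/6: need 1 − δ^K ≥ 7/5·(1−5/6)/(5/6), i.e. δ^K ≤ 0.7200.
Since (5/6)^1 = 0.8333 and (5/6)^2 = 0.6944, the smallest such K is 2.

2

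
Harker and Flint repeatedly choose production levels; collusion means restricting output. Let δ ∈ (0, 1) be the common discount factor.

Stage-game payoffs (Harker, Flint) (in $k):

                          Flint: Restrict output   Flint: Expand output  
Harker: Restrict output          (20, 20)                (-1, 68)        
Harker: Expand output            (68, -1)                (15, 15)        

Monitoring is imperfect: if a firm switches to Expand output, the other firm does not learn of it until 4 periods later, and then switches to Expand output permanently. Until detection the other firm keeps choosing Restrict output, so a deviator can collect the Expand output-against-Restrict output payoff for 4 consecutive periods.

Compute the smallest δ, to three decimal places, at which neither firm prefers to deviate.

0.976

The best deviation is to choose Expand output for all 4 undetected periods, earning 68 each, then 15 forever once detected.
Deviation value: 68(1−δ^4)/(1−δ) + 15δ^4/(1−δ); cooperation value: 20/(1−δ).
IC: 20 ≥ 68(1−δ^4) + 15δ^4 = 68 − 53δ^4.
So δ^4 ≥ 48/53, giving δ ≥ (48/53)^(1/4) ≈ 0.976.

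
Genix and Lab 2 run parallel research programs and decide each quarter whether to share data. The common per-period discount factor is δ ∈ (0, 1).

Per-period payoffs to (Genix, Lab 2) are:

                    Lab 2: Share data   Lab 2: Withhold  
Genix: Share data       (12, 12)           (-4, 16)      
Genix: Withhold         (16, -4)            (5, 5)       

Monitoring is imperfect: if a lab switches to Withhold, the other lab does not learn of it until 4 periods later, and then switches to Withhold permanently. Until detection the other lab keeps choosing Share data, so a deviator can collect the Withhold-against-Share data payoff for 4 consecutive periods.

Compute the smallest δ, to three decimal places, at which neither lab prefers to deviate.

Deviating for the 4 undetected periods gains 16−12 = 4 per period over cooperation, then loses 12−5 = 7 per period forever once punishment starts.
Gain: 4(1 + δ + … + δ^3); loss: 7·δ^4/(1−δ).
No profitable deviation ⇔ 4(1−δ^4) ≤ 7·δ^4, i.e. δ^4 ≥ 4/(4+7) = 4/11.
Hence δ ≥ (4/11)^(1/4) ≈ 0.777.

0.777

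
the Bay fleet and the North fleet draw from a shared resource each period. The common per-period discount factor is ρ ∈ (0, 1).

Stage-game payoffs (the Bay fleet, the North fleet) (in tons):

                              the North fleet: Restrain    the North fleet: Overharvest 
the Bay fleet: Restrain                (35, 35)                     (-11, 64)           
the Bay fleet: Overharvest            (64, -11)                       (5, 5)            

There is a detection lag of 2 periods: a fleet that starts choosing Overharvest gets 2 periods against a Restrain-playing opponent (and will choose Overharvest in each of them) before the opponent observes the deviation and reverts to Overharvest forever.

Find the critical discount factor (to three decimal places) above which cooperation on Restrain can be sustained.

Deviating for the 2 undetected periods gains 64−35 = 29 per period over cooperation, then loses 35−5 = 30 per period forever once punishment starts.
Gain: 29(1 + ρ + … + ρ^1); loss: 30·ρ^2/(1−ρ).
No profitable deviation ⇔ 29(1−ρ^2) ≤ 30·ρ^2, i.e. ρ^2 ≥ 29/(29+30) = 29/59.
Hence ρ ≥ (29/59)^(1/2) ≈ 0.701.

0.701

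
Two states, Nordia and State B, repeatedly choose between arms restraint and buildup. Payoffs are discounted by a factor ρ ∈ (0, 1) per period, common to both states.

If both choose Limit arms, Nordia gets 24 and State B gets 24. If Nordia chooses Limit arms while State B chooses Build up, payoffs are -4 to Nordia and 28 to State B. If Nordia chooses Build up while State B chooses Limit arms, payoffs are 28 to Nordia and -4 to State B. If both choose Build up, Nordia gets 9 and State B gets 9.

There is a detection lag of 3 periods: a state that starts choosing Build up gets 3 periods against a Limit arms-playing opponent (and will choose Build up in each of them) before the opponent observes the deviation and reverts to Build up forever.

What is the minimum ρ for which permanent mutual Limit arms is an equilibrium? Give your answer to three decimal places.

0.595

A deviator earns 28 for 3 periods, then 9 forever; cooperating earns 24 forever. Multiplying the IC by (1−ρ):
24 ≥ 28(1−ρ^3) + 9ρ^3, so 19·ρ^3 ≥ 4 and ρ^3 ≥ 4/19.
ρ ≥ (4/19)^(1/3) ≈ 0.595.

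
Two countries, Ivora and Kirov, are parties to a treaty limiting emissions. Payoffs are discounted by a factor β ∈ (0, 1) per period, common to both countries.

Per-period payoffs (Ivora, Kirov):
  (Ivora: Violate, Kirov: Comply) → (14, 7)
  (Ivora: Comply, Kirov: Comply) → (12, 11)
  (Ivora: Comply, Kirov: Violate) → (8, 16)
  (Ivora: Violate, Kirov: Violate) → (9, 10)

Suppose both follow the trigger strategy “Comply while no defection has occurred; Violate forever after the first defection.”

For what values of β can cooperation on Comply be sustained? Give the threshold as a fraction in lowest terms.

5/6

For Ivora: deviation gain 14−12 = 2, per-period punishment loss 12−9 = 3. IC gives β ≥ 2/5.
For Kirov: gain 5, loss 1 per period, so β ≥ 5/6.
The tighter constraint is Kirov's, so cooperation needs β ≥ 5/6.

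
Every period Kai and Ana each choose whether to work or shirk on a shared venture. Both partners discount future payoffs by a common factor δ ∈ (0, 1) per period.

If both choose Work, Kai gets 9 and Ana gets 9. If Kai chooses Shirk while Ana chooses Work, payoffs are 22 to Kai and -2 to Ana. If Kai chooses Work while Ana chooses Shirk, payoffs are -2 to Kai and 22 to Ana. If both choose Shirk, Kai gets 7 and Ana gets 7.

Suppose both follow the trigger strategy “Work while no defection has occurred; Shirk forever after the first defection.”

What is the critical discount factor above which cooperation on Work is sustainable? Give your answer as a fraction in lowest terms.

Cooperation forever yields 9 each period: 9/(1−δ).
Deviating yields 22 once, then 7 forever: 22 + 7δ/(1−δ).
No profitable deviation requires 9/(1−δ) ≥ 22 + 7δ/(1−δ).
Multiplying by (1−δ): 9 ≥ 22(1−δ) + 7δ = 22 − 15δ.
So 15δ ≥ 13, i.e. δ ≥ 13/15.

13/15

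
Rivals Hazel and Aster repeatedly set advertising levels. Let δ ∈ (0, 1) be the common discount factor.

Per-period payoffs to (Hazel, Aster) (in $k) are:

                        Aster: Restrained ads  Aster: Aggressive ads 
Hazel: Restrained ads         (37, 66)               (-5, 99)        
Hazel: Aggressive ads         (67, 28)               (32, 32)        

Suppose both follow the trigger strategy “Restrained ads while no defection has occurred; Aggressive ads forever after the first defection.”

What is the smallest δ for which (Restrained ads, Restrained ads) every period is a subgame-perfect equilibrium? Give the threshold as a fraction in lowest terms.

Hazel's threshold: (67−37)/(67−32) = 6/7.
Aster's threshold: (99−66)/(99−32) = 33/67.
6/7 > 33/67, so Hazel binds and δ* = 6/7.

6/7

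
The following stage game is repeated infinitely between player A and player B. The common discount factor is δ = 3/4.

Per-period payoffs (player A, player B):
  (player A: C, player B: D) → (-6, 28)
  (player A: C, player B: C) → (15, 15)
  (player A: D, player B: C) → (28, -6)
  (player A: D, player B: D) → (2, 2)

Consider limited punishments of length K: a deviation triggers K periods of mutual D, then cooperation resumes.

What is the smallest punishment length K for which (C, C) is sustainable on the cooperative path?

2

IC: δ(1−δ^K)/(1−δ) ≥ (28−15)/(15−2) = 1.
With δ = 3/4: need 1 − δ^K ≥ 1·(1−3/4)/(3/4), i.e. δ^K ≤ 0.6667.
Since (3/4)^1 = 0.7500 and (3/4)^2 = 0.5625, the smallest such K is 2.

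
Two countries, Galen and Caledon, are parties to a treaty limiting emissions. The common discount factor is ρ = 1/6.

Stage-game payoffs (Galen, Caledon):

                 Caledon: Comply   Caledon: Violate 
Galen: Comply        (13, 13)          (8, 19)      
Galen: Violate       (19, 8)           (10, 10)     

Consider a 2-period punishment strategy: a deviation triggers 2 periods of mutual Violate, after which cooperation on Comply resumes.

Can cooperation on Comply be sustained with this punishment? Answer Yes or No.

A one-shot deviation gives 19 now, then 10 for 2 periods, then back to 13.
Gain from deviating: (19−13) today; loss: (13−10) in each of the next 2 periods.
No-deviation condition: (13−10)(ρ+…+ρ^2) ≥ 19−13, i.e. ρ+…+ρ^2 ≥ 2.
At ρ = 1/6: ρ+…+ρ^2 = 0.1944 < 2.0000.
So cooperation is not sustainable.

No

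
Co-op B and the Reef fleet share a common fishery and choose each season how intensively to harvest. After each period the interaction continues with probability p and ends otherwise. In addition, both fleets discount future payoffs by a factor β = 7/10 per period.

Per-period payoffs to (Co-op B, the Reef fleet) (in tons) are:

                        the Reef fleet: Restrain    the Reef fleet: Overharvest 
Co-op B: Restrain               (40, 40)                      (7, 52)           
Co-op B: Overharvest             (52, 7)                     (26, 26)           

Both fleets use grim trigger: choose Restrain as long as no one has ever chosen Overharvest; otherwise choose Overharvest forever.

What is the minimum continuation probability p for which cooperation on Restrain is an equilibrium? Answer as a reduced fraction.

60/91

Expected continuation weight on next period's payoff is β·p = 7/10·p, which plays the role of the discount factor.
Cooperation requires 7/10·p ≥ (52−40)/(52−26) = 6/13, hence p ≥ 60/91.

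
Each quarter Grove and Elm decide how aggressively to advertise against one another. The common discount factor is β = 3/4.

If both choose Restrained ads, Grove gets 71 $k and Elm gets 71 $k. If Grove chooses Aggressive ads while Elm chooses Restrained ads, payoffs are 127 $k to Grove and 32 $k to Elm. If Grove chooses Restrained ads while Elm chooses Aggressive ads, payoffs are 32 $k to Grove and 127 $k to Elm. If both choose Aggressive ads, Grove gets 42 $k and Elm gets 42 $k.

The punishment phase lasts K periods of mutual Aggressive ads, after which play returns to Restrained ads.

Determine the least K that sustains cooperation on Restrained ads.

Need Σ_{k=1}^{K} β^k ≥ (127−71)/(71−42) = 1.9310 at β = 3/4.
At K = 3 the sum is 1.7344 < 1.9310; at K = 4 it is 2.0508 ≥ 1.9310.
So the minimum punishment length is K = 4.

4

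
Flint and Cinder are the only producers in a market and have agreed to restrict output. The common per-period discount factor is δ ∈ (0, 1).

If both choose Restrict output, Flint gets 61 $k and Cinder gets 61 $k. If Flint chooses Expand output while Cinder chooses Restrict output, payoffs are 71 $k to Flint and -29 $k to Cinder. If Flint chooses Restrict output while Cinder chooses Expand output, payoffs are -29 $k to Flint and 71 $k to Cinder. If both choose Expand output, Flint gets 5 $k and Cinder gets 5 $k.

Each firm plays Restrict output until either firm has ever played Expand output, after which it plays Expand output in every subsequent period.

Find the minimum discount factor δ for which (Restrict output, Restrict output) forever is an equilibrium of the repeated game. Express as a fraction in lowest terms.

5/33

One-period gain from deviating is 71 − 61 = 10. The loss is 61 − 5 = 56 in every subsequent period, with present value 56·δ/(1−δ).
Deviation is unprofitable when 56·δ/(1−δ) ≥ 10, i.e. δ/(1−δ) ≥ 5/28.
Equivalently δ ≥ 10/(10+56) = 5/33.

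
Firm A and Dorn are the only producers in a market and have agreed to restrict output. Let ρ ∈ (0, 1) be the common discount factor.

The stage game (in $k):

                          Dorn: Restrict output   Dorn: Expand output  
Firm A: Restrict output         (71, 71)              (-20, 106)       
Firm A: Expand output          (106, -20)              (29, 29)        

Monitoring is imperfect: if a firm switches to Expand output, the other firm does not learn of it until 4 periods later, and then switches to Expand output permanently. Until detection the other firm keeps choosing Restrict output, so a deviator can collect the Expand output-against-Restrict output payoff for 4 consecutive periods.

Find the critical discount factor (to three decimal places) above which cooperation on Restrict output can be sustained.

Deviating for the 4 undetected periods gains 106−71 = 35 per period over cooperation, then loses 71−29 = 42 per period forever once punishment starts.
Gain: 35(1 + ρ + … + ρ^3); loss: 42·ρ^4/(1−ρ).
No profitable deviation ⇔ 35(1−ρ^4) ≤ 42·ρ^4, i.e. ρ^4 ≥ 35/(35+42) = 5/11.
Hence ρ ≥ (5/11)^(1/4) ≈ 0.821.

0.821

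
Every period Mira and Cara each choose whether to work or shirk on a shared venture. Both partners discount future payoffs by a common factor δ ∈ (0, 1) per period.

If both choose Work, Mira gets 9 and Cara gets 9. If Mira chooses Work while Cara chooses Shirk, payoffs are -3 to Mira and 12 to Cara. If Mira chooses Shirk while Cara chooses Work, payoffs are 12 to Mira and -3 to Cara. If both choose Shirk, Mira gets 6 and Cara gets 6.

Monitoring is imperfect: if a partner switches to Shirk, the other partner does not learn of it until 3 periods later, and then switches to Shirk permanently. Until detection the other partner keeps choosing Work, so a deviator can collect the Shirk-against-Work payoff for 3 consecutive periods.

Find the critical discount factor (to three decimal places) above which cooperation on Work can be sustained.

The best deviation is to choose Shirk for all 3 undetected periods, earning 12 each, then 6 forever once detected.
Deviation value: 12(1−δ^3)/(1−δ) + 6δ^3/(1−δ); cooperation value: 9/(1−δ).
IC: 9 ≥ 12(1−δ^3) + 6δ^3 = 12 − 6δ^3.
So δ^3 ≥ 3/6 = 1/2, giving δ ≥ (1/2)^(1/3) ≈ 0.794.

0.794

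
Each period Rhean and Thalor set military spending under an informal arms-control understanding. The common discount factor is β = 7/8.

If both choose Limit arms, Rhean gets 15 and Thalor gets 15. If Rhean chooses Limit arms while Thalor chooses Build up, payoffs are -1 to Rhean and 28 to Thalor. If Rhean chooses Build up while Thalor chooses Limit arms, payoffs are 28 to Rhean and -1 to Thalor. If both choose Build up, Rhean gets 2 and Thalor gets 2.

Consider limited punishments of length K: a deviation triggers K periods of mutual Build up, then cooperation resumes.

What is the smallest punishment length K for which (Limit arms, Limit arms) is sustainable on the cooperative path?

2

IC: β(1−β^K)/(1−β) ≥ (28−15)/(15−2) = 1.
With β = 7/8: need 1 − β^K ≥ 1·(1−7/8)/(7/8), i.e. β^K ≤ 0.8571.
Since (7/8)^1 = 0.8750 and (7/8)^2 = 0.7656, the smallest such K is 2.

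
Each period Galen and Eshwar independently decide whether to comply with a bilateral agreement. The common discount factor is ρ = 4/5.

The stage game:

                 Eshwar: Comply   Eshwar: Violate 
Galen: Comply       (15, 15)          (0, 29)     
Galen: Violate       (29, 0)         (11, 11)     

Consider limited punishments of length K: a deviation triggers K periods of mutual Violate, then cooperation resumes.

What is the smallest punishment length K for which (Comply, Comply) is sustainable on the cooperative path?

10

IC: ρ(1−ρ^K)/(1−ρ) ≥ (29−15)/(15−11) = 7/2.
With ρ = 4/5: need 1 − ρ^K ≥ 7/2·(1−4/5)/(4/5), i.e. ρ^K ≤ 0.1250.
Since (4/5)^9 = 0.1342 and (4/5)^10 = 0.1074, the smallest such K is 10.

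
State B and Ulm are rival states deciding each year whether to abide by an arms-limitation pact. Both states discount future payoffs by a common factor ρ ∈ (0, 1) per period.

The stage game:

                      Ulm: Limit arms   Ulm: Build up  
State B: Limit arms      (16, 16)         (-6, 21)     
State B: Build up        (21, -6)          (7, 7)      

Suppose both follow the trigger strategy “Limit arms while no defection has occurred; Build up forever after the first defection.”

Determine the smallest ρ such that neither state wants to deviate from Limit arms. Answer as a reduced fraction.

5/14

Cooperation forever yields 16 each period: 16/(1−ρ).
Deviating yields 21 once, then 7 forever: 21 + 7ρ/(1−ρ).
No profitable deviation requires 16/(1−ρ) ≥ 21 + 7ρ/(1−ρ).
Multiplying by (1−ρ): 16 ≥ 21(1−ρ) + 7ρ = 21 − 14ρ.
So 14ρ ≥ 5, i.e. ρ ≥ 5/14.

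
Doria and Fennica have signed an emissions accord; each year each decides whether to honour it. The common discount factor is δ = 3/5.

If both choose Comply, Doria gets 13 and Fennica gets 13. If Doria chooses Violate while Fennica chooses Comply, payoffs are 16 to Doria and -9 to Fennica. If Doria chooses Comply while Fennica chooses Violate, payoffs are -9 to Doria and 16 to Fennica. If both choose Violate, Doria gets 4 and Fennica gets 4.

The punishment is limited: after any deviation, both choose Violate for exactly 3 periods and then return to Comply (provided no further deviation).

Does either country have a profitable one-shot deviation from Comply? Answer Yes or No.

No

IC: δ+…+δ^3 ≥ (16−13)/(13−4) = 1/3.
At δ = 3/5: partial sum = 1.1760 ≥ 0.3333. Cooperation sustainable.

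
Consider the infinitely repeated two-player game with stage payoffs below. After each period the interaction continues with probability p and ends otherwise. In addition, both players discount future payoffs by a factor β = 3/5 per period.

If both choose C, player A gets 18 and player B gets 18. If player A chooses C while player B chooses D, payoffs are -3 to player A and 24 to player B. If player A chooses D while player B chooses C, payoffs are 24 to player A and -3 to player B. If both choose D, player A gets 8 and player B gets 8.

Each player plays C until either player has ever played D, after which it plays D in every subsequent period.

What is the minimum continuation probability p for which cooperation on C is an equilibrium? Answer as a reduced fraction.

With continuation probability p and discount β, the effective per-period discount factor is βp.
Grim-trigger IC: βp ≥ (24−18)/(24−8) = 3/8.
So p ≥ (3/8)/(3/5) = 5/8.

5/8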